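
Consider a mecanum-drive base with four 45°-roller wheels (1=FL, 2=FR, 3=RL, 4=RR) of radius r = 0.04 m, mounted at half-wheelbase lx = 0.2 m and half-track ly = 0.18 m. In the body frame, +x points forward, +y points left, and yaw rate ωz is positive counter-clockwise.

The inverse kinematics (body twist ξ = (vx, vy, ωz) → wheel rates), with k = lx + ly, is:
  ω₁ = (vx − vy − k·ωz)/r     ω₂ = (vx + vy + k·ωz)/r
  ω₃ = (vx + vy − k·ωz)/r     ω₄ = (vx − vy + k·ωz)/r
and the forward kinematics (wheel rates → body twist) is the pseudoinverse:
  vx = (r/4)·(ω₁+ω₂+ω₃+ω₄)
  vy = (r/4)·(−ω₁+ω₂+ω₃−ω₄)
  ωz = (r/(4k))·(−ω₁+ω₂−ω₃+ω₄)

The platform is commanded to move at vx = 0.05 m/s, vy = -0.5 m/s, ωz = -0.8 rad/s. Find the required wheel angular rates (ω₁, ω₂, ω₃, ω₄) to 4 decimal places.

k = lx + ly = 0.2 + 0.18 = 0.3800;  k·ωz = 0.3800·-0.8 = -0.3040
ω₁ (FL) = (vx − vy − k·ωz)/r = 0.8540/0.04 = 21.3500
ω₂ (FR) = (vx + vy + k·ωz)/r = -0.7540/0.04 = -18.8500
ω₃ (RL) = (vx + vy − k·ωz)/r = -0.1460/0.04 = -3.6500
ω₄ (RR) = (vx − vy + k·ωz)/r = 0.2460/0.04 = 6.1500

(21.3500, -18.8500, -3.6500, 6.1500)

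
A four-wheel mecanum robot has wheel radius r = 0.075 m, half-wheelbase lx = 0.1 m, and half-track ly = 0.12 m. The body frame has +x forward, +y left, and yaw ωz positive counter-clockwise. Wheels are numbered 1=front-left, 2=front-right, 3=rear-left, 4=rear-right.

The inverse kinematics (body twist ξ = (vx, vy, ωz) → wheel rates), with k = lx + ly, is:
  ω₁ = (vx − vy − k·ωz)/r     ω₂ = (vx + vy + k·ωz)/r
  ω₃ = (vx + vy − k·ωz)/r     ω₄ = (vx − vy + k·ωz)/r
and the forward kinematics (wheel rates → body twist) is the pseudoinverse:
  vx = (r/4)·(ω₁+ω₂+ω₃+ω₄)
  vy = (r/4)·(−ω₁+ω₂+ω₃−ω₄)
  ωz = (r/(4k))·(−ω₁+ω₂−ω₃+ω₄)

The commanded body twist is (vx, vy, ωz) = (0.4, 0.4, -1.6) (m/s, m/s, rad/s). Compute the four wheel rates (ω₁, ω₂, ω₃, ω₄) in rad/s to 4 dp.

(4.6933, 5.9733, 15.3600, -4.6933)

k = lx + ly = 0.1 + 0.12 = 0.2200;  k·ωz = 0.2200·-1.6 = -0.3520
ω₁ (FL) = (vx − vy − k·ωz)/r = 0.3520/0.075 = 4.6933
ω₂ (FR) = (vx + vy + k·ωz)/r = 0.4480/0.075 = 5.9733
ω₃ (RL) = (vx + vy − k·ωz)/r = 1.1520/0.075 = 15.3600
ω₄ (RR) = (vx − vy + k·ωz)/r = -0.3520/0.075 = -4.6933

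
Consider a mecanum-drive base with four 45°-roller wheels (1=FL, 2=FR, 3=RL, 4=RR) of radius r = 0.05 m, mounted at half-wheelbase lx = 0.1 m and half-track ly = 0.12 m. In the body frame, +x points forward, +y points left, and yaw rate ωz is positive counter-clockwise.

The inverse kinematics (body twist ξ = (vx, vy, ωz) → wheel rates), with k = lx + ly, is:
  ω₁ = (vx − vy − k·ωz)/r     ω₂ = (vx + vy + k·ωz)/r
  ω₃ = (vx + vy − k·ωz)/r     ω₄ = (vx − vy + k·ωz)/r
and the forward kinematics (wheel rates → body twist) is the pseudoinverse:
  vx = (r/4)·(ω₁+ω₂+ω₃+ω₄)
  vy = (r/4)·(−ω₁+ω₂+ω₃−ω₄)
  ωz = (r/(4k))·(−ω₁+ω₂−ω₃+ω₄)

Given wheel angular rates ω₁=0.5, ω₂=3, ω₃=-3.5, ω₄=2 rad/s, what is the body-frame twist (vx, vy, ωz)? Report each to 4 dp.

(0.0250, -0.0375, 0.4545)

k = lx + ly = 0.1 + 0.12 = 0.2200
ω₁+ω₂+ω₃+ω₄ = 2.0000  →  vx = (0.05/4)·2.0000 = 0.0250
−ω₁+ω₂+ω₃−ω₄ = -3.0000  →  vy = (0.05/4)·-3.0000 = -0.0375
−ω₁+ω₂−ω₃+ω₄ = 8.0000  →  ωz = (0.05/0.8800)·8.0000 = 0.4545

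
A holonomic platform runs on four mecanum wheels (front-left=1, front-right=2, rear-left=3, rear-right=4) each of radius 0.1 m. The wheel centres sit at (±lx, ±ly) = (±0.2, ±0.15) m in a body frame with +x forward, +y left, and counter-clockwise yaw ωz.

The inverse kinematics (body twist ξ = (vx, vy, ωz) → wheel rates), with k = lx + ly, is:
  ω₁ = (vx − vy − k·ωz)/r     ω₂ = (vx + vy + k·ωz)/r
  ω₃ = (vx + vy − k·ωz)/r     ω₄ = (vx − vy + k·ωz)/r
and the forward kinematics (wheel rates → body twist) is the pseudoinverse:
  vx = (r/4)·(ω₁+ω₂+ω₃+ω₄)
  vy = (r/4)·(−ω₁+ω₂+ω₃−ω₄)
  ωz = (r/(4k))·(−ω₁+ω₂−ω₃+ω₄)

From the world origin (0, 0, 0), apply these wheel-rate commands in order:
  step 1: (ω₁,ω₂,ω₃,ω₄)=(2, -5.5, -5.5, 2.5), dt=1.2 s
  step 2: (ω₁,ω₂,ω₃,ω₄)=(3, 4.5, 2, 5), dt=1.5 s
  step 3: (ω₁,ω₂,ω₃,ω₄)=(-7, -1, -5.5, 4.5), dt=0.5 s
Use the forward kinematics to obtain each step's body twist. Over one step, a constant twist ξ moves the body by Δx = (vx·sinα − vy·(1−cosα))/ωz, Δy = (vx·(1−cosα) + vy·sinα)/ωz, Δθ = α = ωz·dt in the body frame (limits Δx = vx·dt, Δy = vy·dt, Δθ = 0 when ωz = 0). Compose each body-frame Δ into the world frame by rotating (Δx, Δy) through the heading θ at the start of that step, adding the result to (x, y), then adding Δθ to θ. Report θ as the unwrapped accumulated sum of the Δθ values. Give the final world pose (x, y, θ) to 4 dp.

(0.3069, -0.4861, 1.0964)

step 1: ξ=(vx,vy,ωz)=(-0.1625, -0.3875, 0.0357), dt=1.2 → body Δ=(-0.1850, -0.4690, 0.0429) → world pose (-0.1850, -0.4690, 0.0429)
step 2: ξ=(vx,vy,ωz)=(0.3625, -0.0375, 0.3214), dt=1.5 → body Δ=(0.5362, 0.0745, 0.4821) → world pose (0.3476, -0.3717, 0.5250)
step 3: ξ=(vx,vy,ωz)=(-0.2250, -0.1000, 1.1429), dt=0.5 → body Δ=(-0.0926, -0.0786, 0.5714) → world pose (0.3069, -0.4861, 1.0964)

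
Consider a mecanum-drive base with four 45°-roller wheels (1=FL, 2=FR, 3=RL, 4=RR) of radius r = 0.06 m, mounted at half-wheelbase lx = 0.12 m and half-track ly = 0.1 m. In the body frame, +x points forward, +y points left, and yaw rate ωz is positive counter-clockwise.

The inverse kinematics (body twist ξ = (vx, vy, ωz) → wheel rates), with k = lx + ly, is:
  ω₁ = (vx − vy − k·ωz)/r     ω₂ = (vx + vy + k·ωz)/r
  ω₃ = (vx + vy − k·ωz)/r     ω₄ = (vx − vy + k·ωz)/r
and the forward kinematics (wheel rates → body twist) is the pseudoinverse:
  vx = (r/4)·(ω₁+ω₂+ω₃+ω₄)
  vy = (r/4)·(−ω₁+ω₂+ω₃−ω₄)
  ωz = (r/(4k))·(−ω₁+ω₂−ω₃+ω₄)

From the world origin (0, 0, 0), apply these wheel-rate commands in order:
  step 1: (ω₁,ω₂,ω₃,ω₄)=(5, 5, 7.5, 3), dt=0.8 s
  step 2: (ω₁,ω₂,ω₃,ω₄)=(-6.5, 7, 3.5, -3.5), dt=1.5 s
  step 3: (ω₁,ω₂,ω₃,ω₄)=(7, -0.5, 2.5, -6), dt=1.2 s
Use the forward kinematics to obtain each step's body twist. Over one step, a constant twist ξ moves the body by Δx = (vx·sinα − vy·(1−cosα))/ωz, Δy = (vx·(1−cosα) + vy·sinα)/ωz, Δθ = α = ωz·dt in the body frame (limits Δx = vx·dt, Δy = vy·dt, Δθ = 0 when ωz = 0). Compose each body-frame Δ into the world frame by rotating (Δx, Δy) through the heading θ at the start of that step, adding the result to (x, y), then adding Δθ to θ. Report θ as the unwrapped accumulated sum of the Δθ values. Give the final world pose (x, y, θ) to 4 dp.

(0.2746, 0.4800, -0.8898)

step 1: ξ=(vx,vy,ωz)=(0.3075, 0.0675, -0.3068), dt=0.8 → body Δ=(0.2501, 0.0234, -0.2455) → world pose (0.2501, 0.0234, -0.2455)
step 2: ξ=(vx,vy,ωz)=(0.0075, 0.3075, 0.4432), dt=1.5 → body Δ=(-0.1373, 0.4316, 0.6648) → world pose (0.2218, 0.4755, 0.4193)
step 3: ξ=(vx,vy,ωz)=(0.0450, 0.0150, -1.0909), dt=1.2 → body Δ=(0.0500, -0.0173, -1.3091) → world pose (0.2746, 0.4800, -0.8898)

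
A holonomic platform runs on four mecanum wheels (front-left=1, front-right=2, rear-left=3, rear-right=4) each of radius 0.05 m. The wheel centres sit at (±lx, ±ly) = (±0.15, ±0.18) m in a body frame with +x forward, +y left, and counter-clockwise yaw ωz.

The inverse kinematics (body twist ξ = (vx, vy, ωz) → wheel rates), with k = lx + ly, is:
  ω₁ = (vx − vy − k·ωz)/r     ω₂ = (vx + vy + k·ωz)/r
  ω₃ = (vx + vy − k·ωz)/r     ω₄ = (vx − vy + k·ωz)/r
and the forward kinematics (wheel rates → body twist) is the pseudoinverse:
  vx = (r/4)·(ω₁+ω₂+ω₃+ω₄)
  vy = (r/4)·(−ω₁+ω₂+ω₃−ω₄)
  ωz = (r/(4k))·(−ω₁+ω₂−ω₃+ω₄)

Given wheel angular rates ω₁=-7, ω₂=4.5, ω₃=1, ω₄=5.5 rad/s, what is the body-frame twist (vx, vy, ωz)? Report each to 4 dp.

k = lx + ly = 0.15 + 0.18 = 0.3300
ω₁+ω₂+ω₃+ω₄ = 4.0000  →  vx = (0.05/4)·4.0000 = 0.0500
−ω₁+ω₂+ω₃−ω₄ = 7.0000  →  vy = (0.05/4)·7.0000 = 0.0875
−ω₁+ω₂−ω₃+ω₄ = 16.0000  →  ωz = (0.05/1.3200)·16.0000 = 0.6061

(0.0500, 0.0875, 0.6061)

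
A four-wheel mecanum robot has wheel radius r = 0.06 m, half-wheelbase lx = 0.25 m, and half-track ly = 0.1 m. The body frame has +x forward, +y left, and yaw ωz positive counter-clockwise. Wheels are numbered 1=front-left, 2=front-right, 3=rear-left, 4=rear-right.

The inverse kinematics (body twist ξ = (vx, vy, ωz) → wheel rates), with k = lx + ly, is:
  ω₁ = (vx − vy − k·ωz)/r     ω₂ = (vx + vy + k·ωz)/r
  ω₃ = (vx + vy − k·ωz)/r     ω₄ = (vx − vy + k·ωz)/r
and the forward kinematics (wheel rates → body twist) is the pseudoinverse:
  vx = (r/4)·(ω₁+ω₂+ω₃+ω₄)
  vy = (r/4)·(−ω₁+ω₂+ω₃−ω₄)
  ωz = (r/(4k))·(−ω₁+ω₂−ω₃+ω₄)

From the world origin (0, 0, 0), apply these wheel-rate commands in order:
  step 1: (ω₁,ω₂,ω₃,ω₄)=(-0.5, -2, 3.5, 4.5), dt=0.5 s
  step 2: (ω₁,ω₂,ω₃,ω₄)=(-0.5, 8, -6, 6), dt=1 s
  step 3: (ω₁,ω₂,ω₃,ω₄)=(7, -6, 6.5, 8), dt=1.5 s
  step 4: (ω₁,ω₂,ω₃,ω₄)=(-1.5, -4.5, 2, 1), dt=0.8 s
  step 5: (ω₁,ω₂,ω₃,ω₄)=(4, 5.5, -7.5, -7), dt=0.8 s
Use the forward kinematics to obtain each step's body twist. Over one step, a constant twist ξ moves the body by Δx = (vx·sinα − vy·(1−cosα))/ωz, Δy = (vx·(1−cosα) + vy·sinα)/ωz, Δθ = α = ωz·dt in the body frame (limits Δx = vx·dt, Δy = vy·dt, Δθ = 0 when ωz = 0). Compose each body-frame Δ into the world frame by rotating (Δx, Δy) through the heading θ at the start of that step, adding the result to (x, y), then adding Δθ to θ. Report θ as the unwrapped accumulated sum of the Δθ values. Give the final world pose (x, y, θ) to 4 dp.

step 1: ξ=(vx,vy,ωz)=(0.0825, -0.0375, -0.0214), dt=0.5 → body Δ=(0.0411, -0.0190, -0.0107) → world pose (0.0411, -0.0190, -0.0107)
step 2: ξ=(vx,vy,ωz)=(0.1125, -0.0525, 0.8786), dt=1.0 → body Δ=(0.1202, 0.0003, 0.8786) → world pose (0.1613, -0.0199, 0.8679)
step 3: ξ=(vx,vy,ωz)=(0.2325, -0.2175, -0.4929), dt=1.5 → body Δ=(0.2026, -0.4205, -0.7393) → world pose (0.6131, -0.1372, 0.1286)
step 4: ξ=(vx,vy,ωz)=(-0.0450, -0.0300, -0.1714), dt=0.8 → body Δ=(-0.0375, -0.0215, -0.1371) → world pose (0.5787, -0.1633, -0.0086)
step 5: ξ=(vx,vy,ωz)=(-0.0750, 0.0150, 0.0857), dt=0.8 → body Δ=(-0.0604, 0.0099, 0.0686) → world pose (0.5184, -0.1528, 0.0600)

(0.5184, -0.1528, 0.0600)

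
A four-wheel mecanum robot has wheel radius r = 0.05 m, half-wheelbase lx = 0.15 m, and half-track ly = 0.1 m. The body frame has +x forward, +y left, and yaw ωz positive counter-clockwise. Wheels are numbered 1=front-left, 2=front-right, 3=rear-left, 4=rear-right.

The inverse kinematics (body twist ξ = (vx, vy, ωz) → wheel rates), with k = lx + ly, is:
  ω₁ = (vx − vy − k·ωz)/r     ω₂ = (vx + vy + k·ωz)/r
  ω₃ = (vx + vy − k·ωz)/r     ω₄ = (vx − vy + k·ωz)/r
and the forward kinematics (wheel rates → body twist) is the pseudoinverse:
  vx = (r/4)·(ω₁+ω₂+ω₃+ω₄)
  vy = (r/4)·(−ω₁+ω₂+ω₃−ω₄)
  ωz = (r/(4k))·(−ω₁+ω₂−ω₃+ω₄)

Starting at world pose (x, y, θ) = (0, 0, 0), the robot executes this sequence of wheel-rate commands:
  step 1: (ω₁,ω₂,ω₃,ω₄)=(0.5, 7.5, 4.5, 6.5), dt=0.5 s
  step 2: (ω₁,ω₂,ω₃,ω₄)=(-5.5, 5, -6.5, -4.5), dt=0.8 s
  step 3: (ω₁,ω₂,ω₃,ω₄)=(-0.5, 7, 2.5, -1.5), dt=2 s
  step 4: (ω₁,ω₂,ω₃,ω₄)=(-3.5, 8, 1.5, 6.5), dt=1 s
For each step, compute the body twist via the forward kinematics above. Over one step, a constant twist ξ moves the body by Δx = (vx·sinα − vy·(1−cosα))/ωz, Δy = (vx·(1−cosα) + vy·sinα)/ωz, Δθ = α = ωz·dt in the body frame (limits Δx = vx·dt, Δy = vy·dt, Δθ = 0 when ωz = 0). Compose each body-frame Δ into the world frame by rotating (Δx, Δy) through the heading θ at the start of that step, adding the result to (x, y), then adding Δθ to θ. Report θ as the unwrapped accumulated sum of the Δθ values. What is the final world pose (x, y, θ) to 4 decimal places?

(-0.1996, 0.5489, 1.9000)

step 1: ξ=(vx,vy,ωz)=(0.2375, 0.0625, 0.4500), dt=0.5 → body Δ=(0.1142, 0.0443, 0.2250) → world pose (0.1142, 0.0443, 0.2250)
step 2: ξ=(vx,vy,ωz)=(-0.1438, 0.1063, 0.6250), dt=0.8 → body Δ=(-0.1311, 0.0533, 0.5000) → world pose (-0.0254, 0.0670, 0.7250)
step 3: ξ=(vx,vy,ωz)=(0.0938, 0.1438, 0.1750), dt=2.0 → body Δ=(0.1339, 0.3141, 0.3500) → world pose (-0.1335, 0.3910, 1.0750)
step 4: ξ=(vx,vy,ωz)=(0.1562, 0.0813, 0.8250), dt=1.0 → body Δ=(0.1075, 0.1332, 0.8250) → world pose (-0.1996, 0.5489, 1.9000)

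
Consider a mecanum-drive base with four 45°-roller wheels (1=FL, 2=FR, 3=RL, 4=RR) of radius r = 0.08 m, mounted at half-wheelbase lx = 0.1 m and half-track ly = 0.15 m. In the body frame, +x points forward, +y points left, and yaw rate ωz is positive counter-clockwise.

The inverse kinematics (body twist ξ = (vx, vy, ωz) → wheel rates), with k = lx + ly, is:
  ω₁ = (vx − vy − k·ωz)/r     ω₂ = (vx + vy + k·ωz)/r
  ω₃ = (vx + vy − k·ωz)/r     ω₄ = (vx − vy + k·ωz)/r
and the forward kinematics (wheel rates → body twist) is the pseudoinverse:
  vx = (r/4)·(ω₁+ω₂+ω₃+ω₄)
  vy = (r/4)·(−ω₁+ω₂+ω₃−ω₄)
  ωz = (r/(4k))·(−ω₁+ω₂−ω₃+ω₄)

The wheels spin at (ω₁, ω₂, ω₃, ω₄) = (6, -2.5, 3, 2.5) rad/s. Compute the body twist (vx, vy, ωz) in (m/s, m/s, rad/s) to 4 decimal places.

(0.1800, -0.1600, -0.7200)

k = lx + ly = 0.1 + 0.15 = 0.2500
ω₁+ω₂+ω₃+ω₄ = 9.0000  →  vx = (0.08/4)·9.0000 = 0.1800
−ω₁+ω₂+ω₃−ω₄ = -8.0000  →  vy = (0.08/4)·-8.0000 = -0.1600
−ω₁+ω₂−ω₃+ω₄ = -9.0000  →  ωz = (0.08/1.0000)·-9.0000 = -0.7200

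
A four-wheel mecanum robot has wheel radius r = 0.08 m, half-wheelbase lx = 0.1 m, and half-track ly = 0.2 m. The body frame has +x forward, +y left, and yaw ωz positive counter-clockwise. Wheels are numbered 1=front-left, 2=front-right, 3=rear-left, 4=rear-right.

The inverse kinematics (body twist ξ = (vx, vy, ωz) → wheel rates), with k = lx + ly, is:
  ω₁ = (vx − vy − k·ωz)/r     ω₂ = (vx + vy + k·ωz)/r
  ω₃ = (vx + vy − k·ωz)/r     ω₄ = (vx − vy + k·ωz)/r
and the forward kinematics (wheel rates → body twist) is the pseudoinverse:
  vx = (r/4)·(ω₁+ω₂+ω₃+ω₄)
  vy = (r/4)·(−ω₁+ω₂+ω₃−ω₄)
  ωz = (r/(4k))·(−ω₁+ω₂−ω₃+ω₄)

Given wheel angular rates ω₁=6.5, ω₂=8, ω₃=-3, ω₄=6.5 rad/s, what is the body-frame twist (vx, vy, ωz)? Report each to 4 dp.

k = lx + ly = 0.1 + 0.2 = 0.3000
ω₁+ω₂+ω₃+ω₄ = 18.0000  →  vx = (0.08/4)·18.0000 = 0.3600
−ω₁+ω₂+ω₃−ω₄ = -8.0000  →  vy = (0.08/4)·-8.0000 = -0.1600
−ω₁+ω₂−ω₃+ω₄ = 11.0000  →  ωz = (0.08/1.2000)·11.0000 = 0.7333

(0.3600, -0.1600, 0.7333)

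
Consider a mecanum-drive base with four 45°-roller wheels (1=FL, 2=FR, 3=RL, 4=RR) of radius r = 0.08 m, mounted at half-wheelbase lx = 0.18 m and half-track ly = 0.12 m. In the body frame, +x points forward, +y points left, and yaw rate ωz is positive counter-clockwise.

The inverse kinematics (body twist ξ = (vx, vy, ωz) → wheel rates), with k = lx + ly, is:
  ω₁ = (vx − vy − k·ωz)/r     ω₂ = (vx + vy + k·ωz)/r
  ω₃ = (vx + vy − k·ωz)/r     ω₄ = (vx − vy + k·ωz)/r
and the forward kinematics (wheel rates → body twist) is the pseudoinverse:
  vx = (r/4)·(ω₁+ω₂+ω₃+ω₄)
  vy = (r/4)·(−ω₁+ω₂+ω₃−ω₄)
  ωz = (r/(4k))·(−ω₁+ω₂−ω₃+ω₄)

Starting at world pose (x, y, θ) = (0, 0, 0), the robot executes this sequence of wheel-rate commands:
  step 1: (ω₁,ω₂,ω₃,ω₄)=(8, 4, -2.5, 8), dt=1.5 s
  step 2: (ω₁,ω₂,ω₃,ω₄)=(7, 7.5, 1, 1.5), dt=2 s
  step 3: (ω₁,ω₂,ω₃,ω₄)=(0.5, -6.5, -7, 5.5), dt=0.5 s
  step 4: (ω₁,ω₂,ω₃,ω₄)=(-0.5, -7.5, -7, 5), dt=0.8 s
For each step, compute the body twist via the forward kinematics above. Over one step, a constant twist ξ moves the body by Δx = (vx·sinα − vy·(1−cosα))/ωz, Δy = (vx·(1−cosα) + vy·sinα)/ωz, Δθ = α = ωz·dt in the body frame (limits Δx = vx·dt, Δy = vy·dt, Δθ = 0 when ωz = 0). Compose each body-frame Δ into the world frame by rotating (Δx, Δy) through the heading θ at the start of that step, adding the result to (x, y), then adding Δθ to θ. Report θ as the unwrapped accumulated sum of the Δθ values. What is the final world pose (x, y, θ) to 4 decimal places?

step 1: ξ=(vx,vy,ωz)=(0.3500, -0.2900, 0.4333), dt=1.5 → body Δ=(0.6253, -0.2403, 0.6500) → world pose (0.6253, -0.2403, 0.6500)
step 2: ξ=(vx,vy,ωz)=(0.3400, 0.0000, 0.0667), dt=2.0 → body Δ=(0.6780, 0.0453, 0.1333) → world pose (1.1376, 0.2060, 0.7833)
step 3: ξ=(vx,vy,ωz)=(-0.1500, -0.3900, 0.3667), dt=0.5 → body Δ=(-0.0568, -0.2008, 0.1833) → world pose (1.2391, 0.0237, 0.9667)
step 4: ξ=(vx,vy,ωz)=(-0.2000, -0.3800, 0.3333), dt=0.8 → body Δ=(-0.1178, -0.3216, 0.2667) → world pose (1.4368, -0.2559, 1.2333)

(1.4368, -0.2559, 1.2333)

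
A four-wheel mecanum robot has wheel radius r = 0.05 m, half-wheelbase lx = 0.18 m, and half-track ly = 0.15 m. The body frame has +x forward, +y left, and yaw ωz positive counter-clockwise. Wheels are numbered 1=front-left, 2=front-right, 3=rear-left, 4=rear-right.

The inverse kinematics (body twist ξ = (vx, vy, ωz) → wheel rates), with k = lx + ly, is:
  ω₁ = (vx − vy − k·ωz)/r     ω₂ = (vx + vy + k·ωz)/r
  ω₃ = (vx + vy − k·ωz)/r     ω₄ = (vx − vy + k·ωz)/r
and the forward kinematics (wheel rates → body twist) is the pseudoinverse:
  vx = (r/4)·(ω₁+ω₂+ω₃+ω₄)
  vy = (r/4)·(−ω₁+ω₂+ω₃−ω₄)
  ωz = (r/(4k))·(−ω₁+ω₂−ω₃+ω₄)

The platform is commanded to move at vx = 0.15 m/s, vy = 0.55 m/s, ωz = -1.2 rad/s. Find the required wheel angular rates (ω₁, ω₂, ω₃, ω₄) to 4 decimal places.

(-0.0800, 6.0800, 21.9200, -15.9200)

k = lx + ly = 0.18 + 0.15 = 0.3300;  k·ωz = 0.3300·-1.2 = -0.3960
ω₁ (FL) = (vx − vy − k·ωz)/r = -0.0040/0.05 = -0.0800
ω₂ (FR) = (vx + vy + k·ωz)/r = 0.3040/0.05 = 6.0800
ω₃ (RL) = (vx + vy − k·ωz)/r = 1.0960/0.05 = 21.9200
ω₄ (RR) = (vx − vy + k·ωz)/r = -0.7960/0.05 = -15.9200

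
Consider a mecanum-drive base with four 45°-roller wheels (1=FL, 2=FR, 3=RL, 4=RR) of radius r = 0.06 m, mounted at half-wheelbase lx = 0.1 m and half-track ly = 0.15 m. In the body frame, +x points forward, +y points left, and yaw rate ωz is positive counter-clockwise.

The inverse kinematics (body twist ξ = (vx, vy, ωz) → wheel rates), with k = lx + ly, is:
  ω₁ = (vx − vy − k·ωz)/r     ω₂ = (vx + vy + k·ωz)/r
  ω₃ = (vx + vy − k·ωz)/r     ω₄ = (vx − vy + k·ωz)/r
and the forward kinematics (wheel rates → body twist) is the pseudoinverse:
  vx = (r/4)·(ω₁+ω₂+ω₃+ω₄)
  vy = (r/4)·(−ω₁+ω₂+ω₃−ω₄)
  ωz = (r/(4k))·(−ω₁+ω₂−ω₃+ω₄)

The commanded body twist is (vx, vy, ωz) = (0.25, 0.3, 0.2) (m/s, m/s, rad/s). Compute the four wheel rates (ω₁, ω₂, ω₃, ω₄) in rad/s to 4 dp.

k = lx + ly = 0.1 + 0.15 = 0.2500;  k·ωz = 0.2500·0.2 = 0.0500
ω₁ (FL) = (vx − vy − k·ωz)/r = -0.1000/0.06 = -1.6667
ω₂ (FR) = (vx + vy + k·ωz)/r = 0.6000/0.06 = 10.0000
ω₃ (RL) = (vx + vy − k·ωz)/r = 0.5000/0.06 = 8.3333
ω₄ (RR) = (vx − vy + k·ωz)/r = 0.0000/0.06 = 0.0000

(-1.6667, 10.0000, 8.3333, 0.0000)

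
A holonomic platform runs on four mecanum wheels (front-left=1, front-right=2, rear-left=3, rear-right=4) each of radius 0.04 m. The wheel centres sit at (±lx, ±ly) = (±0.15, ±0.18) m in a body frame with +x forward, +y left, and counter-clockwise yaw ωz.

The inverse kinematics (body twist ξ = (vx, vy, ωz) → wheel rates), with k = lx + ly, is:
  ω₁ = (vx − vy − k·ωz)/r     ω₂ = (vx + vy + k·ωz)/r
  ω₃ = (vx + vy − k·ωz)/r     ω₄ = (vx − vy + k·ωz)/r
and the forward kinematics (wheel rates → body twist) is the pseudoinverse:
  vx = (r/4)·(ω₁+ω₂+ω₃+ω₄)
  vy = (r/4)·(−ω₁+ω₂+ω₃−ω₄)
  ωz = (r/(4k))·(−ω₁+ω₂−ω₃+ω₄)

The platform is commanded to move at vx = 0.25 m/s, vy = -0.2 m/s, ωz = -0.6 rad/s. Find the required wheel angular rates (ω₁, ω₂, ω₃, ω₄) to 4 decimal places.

(16.2000, -3.7000, 6.2000, 6.3000)

k = lx + ly = 0.15 + 0.18 = 0.3300;  k·ωz = 0.3300·-0.6 = -0.1980
ω₁ (FL) = (vx − vy − k·ωz)/r = 0.6480/0.04 = 16.2000
ω₂ (FR) = (vx + vy + k·ωz)/r = -0.1480/0.04 = -3.7000
ω₃ (RL) = (vx + vy − k·ωz)/r = 0.2480/0.04 = 6.2000
ω₄ (RR) = (vx − vy + k·ωz)/r = 0.2520/0.04 = 6.3000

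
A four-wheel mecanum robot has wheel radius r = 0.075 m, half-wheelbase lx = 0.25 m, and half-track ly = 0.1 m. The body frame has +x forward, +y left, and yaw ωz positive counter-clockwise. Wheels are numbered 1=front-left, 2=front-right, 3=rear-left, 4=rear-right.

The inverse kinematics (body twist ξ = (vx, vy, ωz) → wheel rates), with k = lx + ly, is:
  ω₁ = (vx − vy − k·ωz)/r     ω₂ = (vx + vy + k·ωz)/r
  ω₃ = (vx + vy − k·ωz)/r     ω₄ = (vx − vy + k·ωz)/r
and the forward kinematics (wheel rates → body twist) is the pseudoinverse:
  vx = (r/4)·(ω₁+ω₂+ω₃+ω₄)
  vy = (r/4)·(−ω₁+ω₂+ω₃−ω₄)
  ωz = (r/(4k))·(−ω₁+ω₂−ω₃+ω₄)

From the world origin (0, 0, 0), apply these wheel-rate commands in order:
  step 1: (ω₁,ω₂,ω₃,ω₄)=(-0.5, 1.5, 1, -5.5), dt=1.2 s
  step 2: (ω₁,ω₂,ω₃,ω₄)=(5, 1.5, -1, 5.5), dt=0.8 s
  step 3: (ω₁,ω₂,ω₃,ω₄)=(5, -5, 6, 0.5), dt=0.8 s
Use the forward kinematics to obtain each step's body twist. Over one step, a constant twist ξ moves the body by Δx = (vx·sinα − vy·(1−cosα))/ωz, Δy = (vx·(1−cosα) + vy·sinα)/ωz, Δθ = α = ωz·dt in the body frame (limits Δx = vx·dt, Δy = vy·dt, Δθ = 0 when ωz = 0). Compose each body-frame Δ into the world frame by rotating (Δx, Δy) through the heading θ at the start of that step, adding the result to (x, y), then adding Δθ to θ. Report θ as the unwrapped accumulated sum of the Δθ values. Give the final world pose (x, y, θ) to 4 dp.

(0.1301, -0.0867, -0.8250)

step 1: ξ=(vx,vy,ωz)=(-0.0656, 0.1594, -0.2411), dt=1.2 → body Δ=(-0.0502, 0.1999, -0.2893) → world pose (-0.0502, 0.1999, -0.2893)
step 2: ξ=(vx,vy,ωz)=(0.2062, -0.1875, 0.1607), dt=0.8 → body Δ=(0.1742, -0.1390, 0.1286) → world pose (0.0771, 0.0170, -0.1607)
step 3: ξ=(vx,vy,ωz)=(0.1219, -0.0844, -0.8304), dt=0.8 → body Δ=(0.0689, -0.0939, -0.6643) → world pose (0.1301, -0.0867, -0.8250)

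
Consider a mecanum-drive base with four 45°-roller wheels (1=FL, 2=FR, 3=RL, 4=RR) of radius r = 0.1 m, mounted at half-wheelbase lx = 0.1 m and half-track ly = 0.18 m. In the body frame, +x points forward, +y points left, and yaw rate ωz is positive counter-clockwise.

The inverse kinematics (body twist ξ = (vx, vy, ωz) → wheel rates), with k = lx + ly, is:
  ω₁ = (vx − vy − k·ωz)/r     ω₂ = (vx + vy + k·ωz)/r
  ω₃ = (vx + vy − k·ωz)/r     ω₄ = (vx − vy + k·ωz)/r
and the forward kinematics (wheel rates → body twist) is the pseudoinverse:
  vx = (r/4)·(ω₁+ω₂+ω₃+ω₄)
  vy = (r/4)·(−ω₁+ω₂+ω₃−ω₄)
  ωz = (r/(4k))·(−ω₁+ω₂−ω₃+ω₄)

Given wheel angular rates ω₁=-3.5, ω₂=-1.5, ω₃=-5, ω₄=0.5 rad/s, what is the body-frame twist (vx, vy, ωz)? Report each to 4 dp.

(-0.2375, -0.0875, 0.6696)

k = lx + ly = 0.1 + 0.18 = 0.2800
ω₁+ω₂+ω₃+ω₄ = -9.5000  →  vx = (0.1/4)·-9.5000 = -0.2375
−ω₁+ω₂+ω₃−ω₄ = -3.5000  →  vy = (0.1/4)·-3.5000 = -0.0875
−ω₁+ω₂−ω₃+ω₄ = 7.5000  →  ωz = (0.1/1.1200)·7.5000 = 0.6696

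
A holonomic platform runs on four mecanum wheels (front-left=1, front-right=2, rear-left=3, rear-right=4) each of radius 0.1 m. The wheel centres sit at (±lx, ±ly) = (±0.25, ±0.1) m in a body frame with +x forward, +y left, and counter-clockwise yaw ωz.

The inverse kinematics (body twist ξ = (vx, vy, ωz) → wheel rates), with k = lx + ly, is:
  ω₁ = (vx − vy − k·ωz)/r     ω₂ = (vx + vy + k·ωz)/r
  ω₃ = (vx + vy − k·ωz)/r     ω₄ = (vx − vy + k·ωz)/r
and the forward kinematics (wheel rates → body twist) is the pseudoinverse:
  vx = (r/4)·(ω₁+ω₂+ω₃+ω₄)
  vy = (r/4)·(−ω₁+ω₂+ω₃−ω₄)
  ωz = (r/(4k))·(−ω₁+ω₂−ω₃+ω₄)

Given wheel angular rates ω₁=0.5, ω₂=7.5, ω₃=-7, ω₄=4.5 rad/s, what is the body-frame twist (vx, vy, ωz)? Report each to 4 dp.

k = lx + ly = 0.25 + 0.1 = 0.3500
ω₁+ω₂+ω₃+ω₄ = 5.5000  →  vx = (0.1/4)·5.5000 = 0.1375
−ω₁+ω₂+ω₃−ω₄ = -4.5000  →  vy = (0.1/4)·-4.5000 = -0.1125
−ω₁+ω₂−ω₃+ω₄ = 18.5000  →  ωz = (0.1/1.4000)·18.5000 = 1.3214

(0.1375, -0.1125, 1.3214)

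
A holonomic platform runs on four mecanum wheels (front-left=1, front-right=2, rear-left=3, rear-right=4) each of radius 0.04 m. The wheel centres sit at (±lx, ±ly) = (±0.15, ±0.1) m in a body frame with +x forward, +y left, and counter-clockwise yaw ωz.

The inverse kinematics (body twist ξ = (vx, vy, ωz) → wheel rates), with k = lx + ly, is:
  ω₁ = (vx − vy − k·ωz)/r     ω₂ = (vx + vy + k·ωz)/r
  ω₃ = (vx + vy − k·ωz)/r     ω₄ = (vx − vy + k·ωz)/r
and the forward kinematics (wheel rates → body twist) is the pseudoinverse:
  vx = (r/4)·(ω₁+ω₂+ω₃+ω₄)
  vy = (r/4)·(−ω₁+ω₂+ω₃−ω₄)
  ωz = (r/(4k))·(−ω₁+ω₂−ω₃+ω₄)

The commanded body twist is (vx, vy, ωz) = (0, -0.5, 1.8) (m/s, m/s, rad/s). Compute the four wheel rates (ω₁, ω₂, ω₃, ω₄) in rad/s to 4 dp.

k = lx + ly = 0.15 + 0.1 = 0.2500;  k·ωz = 0.2500·1.8 = 0.4500
ω₁ (FL) = (vx − vy − k·ωz)/r = 0.0500/0.04 = 1.2500
ω₂ (FR) = (vx + vy + k·ωz)/r = -0.0500/0.04 = -1.2500
ω₃ (RL) = (vx + vy − k·ωz)/r = -0.9500/0.04 = -23.7500
ω₄ (RR) = (vx − vy + k·ωz)/r = 0.9500/0.04 = 23.7500

(1.2500, -1.2500, -23.7500, 23.7500)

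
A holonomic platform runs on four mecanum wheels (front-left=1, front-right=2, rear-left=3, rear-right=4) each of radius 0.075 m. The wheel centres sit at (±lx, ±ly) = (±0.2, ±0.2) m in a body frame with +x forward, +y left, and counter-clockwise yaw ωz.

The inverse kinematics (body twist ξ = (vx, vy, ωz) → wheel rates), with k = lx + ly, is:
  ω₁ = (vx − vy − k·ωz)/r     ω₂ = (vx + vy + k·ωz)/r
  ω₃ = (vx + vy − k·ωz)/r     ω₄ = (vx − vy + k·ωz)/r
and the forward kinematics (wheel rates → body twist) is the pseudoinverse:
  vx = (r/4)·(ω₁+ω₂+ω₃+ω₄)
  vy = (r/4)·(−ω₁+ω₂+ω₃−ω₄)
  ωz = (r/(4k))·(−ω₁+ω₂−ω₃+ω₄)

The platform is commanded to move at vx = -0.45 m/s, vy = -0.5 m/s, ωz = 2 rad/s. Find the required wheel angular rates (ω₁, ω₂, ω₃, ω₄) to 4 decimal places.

k = lx + ly = 0.2 + 0.2 = 0.4000;  k·ωz = 0.4000·2 = 0.8000
ω₁ (FL) = (vx − vy − k·ωz)/r = -0.7500/0.075 = -10.0000
ω₂ (FR) = (vx + vy + k·ωz)/r = -0.1500/0.075 = -2.0000
ω₃ (RL) = (vx + vy − k·ωz)/r = -1.7500/0.075 = -23.3333
ω₄ (RR) = (vx − vy + k·ωz)/r = 0.8500/0.075 = 11.3333

(-10.0000, -2.0000, -23.3333, 11.3333)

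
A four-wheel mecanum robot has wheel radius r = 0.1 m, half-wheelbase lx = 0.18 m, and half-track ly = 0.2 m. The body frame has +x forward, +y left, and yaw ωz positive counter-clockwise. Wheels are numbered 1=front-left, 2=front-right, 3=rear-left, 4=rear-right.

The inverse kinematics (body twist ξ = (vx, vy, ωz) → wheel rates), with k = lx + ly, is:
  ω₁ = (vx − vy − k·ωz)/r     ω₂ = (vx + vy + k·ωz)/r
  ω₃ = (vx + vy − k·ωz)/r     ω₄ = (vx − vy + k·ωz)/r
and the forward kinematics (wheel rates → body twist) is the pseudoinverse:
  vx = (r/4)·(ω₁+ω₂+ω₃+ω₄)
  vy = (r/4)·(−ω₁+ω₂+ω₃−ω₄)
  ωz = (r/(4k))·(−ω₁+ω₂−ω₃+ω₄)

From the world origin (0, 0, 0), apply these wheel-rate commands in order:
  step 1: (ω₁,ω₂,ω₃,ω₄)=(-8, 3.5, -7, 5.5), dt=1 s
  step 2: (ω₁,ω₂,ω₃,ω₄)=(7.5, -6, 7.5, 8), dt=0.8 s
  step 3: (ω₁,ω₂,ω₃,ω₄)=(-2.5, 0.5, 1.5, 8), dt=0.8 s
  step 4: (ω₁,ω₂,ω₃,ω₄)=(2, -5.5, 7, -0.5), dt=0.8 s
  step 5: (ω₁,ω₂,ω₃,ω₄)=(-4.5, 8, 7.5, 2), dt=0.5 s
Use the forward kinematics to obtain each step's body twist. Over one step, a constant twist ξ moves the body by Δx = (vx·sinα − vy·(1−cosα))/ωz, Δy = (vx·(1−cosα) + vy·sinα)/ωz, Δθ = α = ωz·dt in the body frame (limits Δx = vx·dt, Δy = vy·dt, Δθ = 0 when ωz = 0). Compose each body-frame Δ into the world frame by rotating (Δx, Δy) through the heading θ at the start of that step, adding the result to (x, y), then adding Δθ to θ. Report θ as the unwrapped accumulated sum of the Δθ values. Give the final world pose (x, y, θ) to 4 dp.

step 1: ξ=(vx,vy,ωz)=(-0.1500, -0.0250, 1.5789), dt=1.0 → body Δ=(-0.0790, -0.1116, 1.5789) → world pose (-0.0790, -0.1116, 1.5789)
step 2: ξ=(vx,vy,ωz)=(0.4250, -0.3500, -0.8553), dt=0.8 → body Δ=(0.2220, -0.3705, -0.6842) → world pose (0.2897, 0.1134, 0.8947)
step 3: ξ=(vx,vy,ωz)=(0.1875, -0.0875, 0.6250), dt=0.8 → body Δ=(0.1610, -0.0304, 0.5000) → world pose (0.4141, 0.2199, 1.3947)
step 4: ξ=(vx,vy,ωz)=(0.0750, 0.0000, -0.9868), dt=0.8 → body Δ=(0.0540, -0.0225, -0.7895) → world pose (0.4457, 0.2691, 0.6053)
step 5: ξ=(vx,vy,ωz)=(0.3250, 0.4500, 0.4605), dt=0.5 → body Δ=(0.1353, 0.2416, 0.2303) → world pose (0.4194, 0.5448, 0.8355)

(0.4194, 0.5448, 0.8355)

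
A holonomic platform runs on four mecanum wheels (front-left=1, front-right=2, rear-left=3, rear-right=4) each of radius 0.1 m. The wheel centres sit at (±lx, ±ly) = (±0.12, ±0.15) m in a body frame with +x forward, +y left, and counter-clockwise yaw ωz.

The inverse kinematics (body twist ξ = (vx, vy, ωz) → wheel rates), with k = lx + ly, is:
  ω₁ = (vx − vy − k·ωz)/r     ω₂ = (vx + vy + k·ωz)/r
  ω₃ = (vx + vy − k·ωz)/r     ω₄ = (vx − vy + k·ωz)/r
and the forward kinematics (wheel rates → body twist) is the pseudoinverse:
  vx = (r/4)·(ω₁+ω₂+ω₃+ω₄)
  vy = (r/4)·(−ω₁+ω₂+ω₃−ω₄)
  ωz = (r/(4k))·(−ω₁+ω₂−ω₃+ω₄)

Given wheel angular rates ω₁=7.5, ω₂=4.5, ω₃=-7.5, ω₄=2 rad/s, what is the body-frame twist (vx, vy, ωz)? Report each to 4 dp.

(0.1625, -0.3125, 0.6019)

k = lx + ly = 0.12 + 0.15 = 0.2700
ω₁+ω₂+ω₃+ω₄ = 6.5000  →  vx = (0.1/4)·6.5000 = 0.1625
−ω₁+ω₂+ω₃−ω₄ = -12.5000  →  vy = (0.1/4)·-12.5000 = -0.3125
−ω₁+ω₂−ω₃+ω₄ = 6.5000  →  ωz = (0.1/1.0800)·6.5000 = 0.6019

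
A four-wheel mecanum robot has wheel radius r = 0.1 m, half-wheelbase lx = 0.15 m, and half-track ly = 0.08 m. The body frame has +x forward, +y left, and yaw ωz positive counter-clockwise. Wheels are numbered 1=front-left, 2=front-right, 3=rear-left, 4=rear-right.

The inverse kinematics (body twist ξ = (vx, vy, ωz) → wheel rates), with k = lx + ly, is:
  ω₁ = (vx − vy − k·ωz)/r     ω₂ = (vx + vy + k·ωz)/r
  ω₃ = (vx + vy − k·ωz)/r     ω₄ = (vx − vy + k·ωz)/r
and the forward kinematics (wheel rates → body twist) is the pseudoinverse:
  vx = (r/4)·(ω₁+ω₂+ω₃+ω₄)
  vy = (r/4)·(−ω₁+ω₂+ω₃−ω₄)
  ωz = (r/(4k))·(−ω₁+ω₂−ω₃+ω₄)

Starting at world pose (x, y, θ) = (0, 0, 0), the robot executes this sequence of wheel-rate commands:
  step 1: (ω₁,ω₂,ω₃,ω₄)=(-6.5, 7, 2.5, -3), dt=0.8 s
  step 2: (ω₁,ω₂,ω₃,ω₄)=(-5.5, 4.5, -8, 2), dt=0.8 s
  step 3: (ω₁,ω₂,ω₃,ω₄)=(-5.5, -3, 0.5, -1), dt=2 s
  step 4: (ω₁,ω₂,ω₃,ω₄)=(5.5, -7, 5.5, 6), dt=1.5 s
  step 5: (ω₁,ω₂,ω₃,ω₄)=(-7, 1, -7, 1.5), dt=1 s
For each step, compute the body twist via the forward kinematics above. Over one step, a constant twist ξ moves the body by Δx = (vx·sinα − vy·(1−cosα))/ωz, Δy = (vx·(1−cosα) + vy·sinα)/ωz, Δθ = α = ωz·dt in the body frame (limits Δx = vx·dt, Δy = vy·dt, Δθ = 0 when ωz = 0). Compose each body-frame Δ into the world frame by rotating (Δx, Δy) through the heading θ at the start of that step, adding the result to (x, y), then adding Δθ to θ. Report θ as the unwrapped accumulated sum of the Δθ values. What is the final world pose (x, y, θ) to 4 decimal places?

step 1: ξ=(vx,vy,ωz)=(0.0000, 0.4750, 0.8696), dt=0.8 → body Δ=(-0.1269, 0.3501, 0.6957) → world pose (-0.1269, 0.3501, 0.6957)
step 2: ξ=(vx,vy,ωz)=(-0.1750, 0.0000, 2.1739), dt=0.8 → body Δ=(-0.0794, -0.0940, 1.7391) → world pose (-0.1276, 0.2271, 2.4348)
step 3: ξ=(vx,vy,ωz)=(-0.2250, 0.1000, 0.1087), dt=2.0 → body Δ=(-0.4681, 0.1497, 0.2174) → world pose (0.1311, -0.1908, 2.6522)
step 4: ξ=(vx,vy,ωz)=(0.2500, -0.3250, -1.3043), dt=1.5 → body Δ=(-0.1653, -0.4946, -1.9565) → world pose (0.5096, 0.1681, 0.6957)
step 5: ξ=(vx,vy,ωz)=(-0.2875, -0.0125, 1.7935), dt=1.0 → body Δ=(-0.1478, -0.2025, 1.7935) → world pose (0.5259, -0.0821, 2.4891)

(0.5259, -0.0821, 2.4891)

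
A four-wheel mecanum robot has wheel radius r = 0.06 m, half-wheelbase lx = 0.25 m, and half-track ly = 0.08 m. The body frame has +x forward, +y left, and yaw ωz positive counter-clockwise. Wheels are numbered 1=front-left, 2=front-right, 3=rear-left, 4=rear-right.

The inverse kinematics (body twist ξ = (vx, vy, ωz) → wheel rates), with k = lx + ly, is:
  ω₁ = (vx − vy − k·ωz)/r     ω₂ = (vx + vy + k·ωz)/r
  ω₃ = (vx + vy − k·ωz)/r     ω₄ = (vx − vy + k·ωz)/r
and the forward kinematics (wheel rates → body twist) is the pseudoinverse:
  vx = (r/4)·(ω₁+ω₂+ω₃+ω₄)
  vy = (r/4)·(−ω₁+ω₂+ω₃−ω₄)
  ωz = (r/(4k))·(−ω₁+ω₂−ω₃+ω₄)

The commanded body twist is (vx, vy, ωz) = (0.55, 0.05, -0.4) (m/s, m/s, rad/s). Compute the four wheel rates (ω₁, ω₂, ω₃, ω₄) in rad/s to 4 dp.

k = lx + ly = 0.25 + 0.08 = 0.3300;  k·ωz = 0.3300·-0.4 = -0.1320
ω₁ (FL) = (vx − vy − k·ωz)/r = 0.6320/0.06 = 10.5333
ω₂ (FR) = (vx + vy + k·ωz)/r = 0.4680/0.06 = 7.8000
ω₃ (RL) = (vx + vy − k·ωz)/r = 0.7320/0.06 = 12.2000
ω₄ (RR) = (vx − vy + k·ωz)/r = 0.3680/0.06 = 6.1333

(10.5333, 7.8000, 12.2000, 6.1333)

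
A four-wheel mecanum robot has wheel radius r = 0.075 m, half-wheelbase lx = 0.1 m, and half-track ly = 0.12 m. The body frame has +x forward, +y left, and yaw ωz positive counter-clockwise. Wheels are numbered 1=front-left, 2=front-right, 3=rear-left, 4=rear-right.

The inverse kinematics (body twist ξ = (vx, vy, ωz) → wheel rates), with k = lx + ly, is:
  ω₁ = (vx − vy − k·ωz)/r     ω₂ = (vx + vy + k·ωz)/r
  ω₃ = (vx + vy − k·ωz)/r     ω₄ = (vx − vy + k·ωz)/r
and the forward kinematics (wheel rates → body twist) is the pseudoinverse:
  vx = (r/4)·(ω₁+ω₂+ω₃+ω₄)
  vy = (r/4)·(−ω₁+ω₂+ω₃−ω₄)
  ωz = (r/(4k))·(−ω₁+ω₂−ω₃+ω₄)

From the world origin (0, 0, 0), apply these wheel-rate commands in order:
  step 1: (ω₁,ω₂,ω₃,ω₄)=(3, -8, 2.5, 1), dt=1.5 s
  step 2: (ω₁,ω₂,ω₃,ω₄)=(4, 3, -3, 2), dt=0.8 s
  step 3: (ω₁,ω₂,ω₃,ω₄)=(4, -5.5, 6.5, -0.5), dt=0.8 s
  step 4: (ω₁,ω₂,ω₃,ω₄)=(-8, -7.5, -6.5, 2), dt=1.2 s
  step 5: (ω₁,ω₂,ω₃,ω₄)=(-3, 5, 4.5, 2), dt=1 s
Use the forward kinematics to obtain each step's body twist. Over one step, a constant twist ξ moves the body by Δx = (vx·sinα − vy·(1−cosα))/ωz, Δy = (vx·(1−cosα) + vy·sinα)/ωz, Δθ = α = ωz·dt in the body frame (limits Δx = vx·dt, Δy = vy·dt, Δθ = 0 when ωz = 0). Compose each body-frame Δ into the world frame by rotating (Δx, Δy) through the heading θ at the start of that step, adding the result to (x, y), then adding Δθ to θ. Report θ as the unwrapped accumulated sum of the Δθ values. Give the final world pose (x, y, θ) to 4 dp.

step 1: ξ=(vx,vy,ωz)=(-0.0281, -0.1781, -1.0653), dt=1.5 → body Δ=(-0.1981, -0.1400, -1.5980) → world pose (-0.1981, -0.1400, -1.5980)
step 2: ξ=(vx,vy,ωz)=(0.1125, -0.1125, 0.3409), dt=0.8 → body Δ=(0.1011, -0.0767, 0.2727) → world pose (-0.2776, -0.2390, -1.3253)
step 3: ξ=(vx,vy,ωz)=(0.0844, -0.0469, -1.4062), dt=0.8 → body Δ=(0.0352, -0.0642, -1.1250) → world pose (-0.3313, -0.2887, -2.4503)
step 4: ξ=(vx,vy,ωz)=(-0.3750, -0.1500, 0.7670), dt=1.2 → body Δ=(-0.3119, -0.3485, 0.9205) → world pose (-0.3132, 0.1787, -1.5298)
step 5: ξ=(vx,vy,ωz)=(0.1594, 0.1969, 0.4688), dt=1.0 → body Δ=(0.1083, 0.2264, 0.4688) → world pose (-0.0825, 0.0797, -1.0611)

(-0.0825, 0.0797, -1.0611)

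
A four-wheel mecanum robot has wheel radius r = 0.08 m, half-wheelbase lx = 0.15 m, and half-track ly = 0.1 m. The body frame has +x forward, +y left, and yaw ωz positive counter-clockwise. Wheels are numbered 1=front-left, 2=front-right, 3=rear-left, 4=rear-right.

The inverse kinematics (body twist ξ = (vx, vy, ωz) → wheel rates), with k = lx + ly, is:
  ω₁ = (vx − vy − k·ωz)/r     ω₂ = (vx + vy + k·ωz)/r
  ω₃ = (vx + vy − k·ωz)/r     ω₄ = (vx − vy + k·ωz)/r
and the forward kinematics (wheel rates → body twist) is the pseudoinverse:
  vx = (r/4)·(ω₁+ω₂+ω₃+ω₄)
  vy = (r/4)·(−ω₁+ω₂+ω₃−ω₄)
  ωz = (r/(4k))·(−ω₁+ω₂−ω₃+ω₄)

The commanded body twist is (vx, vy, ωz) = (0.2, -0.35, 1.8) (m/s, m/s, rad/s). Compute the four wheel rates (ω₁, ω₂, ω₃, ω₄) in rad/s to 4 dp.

k = lx + ly = 0.15 + 0.1 = 0.2500;  k·ωz = 0.2500·1.8 = 0.4500
ω₁ (FL) = (vx − vy − k·ωz)/r = 0.1000/0.08 = 1.2500
ω₂ (FR) = (vx + vy + k·ωz)/r = 0.3000/0.08 = 3.7500
ω₃ (RL) = (vx + vy − k·ωz)/r = -0.6000/0.08 = -7.5000
ω₄ (RR) = (vx − vy + k·ωz)/r = 1.0000/0.08 = 12.5000

(1.2500, 3.7500, -7.5000, 12.5000)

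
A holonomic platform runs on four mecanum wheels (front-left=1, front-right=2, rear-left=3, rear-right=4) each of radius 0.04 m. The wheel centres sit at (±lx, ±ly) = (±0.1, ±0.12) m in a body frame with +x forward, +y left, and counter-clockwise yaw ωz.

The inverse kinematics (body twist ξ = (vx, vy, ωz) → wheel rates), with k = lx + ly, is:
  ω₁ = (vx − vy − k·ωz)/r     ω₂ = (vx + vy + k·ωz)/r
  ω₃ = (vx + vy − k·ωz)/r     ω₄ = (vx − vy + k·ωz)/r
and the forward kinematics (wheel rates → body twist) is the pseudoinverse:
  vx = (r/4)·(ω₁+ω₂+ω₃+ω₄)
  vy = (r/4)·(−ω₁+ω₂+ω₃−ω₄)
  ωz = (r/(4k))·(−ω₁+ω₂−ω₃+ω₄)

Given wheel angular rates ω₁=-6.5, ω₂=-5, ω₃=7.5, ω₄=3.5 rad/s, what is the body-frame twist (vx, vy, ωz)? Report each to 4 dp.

k = lx + ly = 0.1 + 0.12 = 0.2200
ω₁+ω₂+ω₃+ω₄ = -0.5000  →  vx = (0.04/4)·-0.5000 = -0.0050
−ω₁+ω₂+ω₃−ω₄ = 5.5000  →  vy = (0.04/4)·5.5000 = 0.0550
−ω₁+ω₂−ω₃+ω₄ = -2.5000  →  ωz = (0.04/0.8800)·-2.5000 = -0.1136

(-0.0050, 0.0550, -0.1136)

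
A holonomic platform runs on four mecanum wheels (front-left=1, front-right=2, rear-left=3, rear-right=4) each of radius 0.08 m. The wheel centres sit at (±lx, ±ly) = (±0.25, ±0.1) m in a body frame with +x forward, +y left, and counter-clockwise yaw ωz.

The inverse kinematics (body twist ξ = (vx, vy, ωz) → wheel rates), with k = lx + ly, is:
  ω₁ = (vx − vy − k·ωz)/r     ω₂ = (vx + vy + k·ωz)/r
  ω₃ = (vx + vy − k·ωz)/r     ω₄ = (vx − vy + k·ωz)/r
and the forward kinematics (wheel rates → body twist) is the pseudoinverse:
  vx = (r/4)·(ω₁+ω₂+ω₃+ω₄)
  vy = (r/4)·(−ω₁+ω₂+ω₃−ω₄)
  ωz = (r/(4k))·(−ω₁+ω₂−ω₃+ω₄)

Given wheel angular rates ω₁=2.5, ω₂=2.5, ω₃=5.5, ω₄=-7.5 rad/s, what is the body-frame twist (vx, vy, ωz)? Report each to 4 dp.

(0.0600, 0.2600, -0.7429)

k = lx + ly = 0.25 + 0.1 = 0.3500
ω₁+ω₂+ω₃+ω₄ = 3.0000  →  vx = (0.08/4)·3.0000 = 0.0600
−ω₁+ω₂+ω₃−ω₄ = 13.0000  →  vy = (0.08/4)·13.0000 = 0.2600
−ω₁+ω₂−ω₃+ω₄ = -13.0000  →  ωz = (0.08/1.4000)·-13.0000 = -0.7429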